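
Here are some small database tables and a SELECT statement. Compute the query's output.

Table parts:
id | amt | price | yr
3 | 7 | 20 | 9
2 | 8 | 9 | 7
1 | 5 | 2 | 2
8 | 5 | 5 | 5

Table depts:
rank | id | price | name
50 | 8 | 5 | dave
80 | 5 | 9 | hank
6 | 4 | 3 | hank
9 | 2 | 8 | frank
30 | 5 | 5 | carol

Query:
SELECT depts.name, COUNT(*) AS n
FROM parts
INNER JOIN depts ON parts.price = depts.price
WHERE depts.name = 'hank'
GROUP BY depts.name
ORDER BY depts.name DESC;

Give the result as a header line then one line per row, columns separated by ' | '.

After JOIN depts (3 rows):
parts.id | parts.amt | parts.price | parts.yr | depts.rank | depts.id | depts.price | depts.name
2 | 8 | 9 | 7 | 80 | 5 | 9 | hank
8 | 5 | 5 | 5 | 50 | 8 | 5 | dave
8 | 5 | 5 | 5 | 30 | 5 | 5 | carol
After WHERE (1 rows):
parts.id | parts.amt | parts.price | parts.yr | depts.rank | depts.id | depts.price | depts.name
2 | 8 | 9 | 7 | 80 | 5 | 9 | hank
After GROUP BY (1 rows):
depts.name | n
hank | 1
After ORDER BY (1 rows):
depts.name | n
hank | 1

== RESULT ==
depts.name | n
hank | 1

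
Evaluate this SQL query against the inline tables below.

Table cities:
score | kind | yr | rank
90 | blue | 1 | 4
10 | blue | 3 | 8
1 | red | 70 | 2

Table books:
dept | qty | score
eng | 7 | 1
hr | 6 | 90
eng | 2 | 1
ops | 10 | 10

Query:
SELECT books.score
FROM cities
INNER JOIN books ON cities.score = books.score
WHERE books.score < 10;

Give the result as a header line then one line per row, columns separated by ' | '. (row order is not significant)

== RESULT ==
books.score
1
1

Derivation:
After JOIN books (4 rows):
cities.score | cities.kind | cities.yr | cities.rank | books.dept | books.qty | books.score
90 | blue | 1 | 4 | hr | 6 | 90
10 | blue | 3 | 8 | ops | 10 | 10
1 | red | 70 | 2 | eng | 7 | 1
1 | red | 70 | 2 | eng | 2 | 1
After WHERE (2 rows):
cities.score | cities.kind | cities.yr | cities.rank | books.dept | books.qty | books.score
1 | red | 70 | 2 | eng | 7 | 1
1 | red | 70 | 2 | eng | 2 | 1
After SELECT (2 rows):
books.score
1
1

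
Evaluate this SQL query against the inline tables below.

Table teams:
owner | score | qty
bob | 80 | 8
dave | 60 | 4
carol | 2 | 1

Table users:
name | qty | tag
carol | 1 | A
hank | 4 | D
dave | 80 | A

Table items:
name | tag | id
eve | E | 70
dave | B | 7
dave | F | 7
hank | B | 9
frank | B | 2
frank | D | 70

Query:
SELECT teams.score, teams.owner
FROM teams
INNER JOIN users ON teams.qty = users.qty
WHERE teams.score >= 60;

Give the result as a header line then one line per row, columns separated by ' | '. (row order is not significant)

== RESULT ==
teams.score | teams.owner
60 | dave

Derivation:
After JOIN users (2 rows):
teams.owner | teams.score | teams.qty | users.name | users.qty | users.tag
dave | 60 | 4 | hank | 4 | D
carol | 2 | 1 | carol | 1 | A
After WHERE (1 rows):
teams.owner | teams.score | teams.qty | users.name | users.qty | users.tag
dave | 60 | 4 | hank | 4 | D
After SELECT (1 rows):
teams.score | teams.owner
60 | dave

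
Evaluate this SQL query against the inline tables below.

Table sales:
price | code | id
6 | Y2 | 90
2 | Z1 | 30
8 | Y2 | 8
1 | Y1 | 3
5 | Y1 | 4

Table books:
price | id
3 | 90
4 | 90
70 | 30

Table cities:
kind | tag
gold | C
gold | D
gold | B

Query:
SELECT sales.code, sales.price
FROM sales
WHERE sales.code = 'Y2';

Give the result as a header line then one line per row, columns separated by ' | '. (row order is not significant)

After WHERE (2 rows):
sales.price | sales.code | sales.id
6 | Y2 | 90
8 | Y2 | 8
After SELECT (2 rows):
sales.code | sales.price
Y2 | 6
Y2 | 8

== RESULT ==
sales.code | sales.price
Y2 | 6
Y2 | 8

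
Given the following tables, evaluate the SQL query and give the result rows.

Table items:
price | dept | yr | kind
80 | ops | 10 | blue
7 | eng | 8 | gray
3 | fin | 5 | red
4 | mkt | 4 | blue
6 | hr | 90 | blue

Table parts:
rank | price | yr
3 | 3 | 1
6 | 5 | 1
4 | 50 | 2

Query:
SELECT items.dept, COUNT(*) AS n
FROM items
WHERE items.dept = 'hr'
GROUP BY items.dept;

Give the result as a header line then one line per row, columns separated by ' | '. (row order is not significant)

After WHERE (1 rows):
items.price | items.dept | items.yr | items.kind
6 | hr | 90 | blue
After GROUP BY (1 rows):
items.dept | n
hr | 1

== RESULT ==
items.dept | n
hr | 1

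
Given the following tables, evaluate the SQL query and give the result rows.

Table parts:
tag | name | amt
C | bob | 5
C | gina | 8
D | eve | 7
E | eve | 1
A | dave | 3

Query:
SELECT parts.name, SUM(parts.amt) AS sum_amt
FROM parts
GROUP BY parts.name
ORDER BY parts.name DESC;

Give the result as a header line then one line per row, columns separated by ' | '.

After GROUP BY (4 rows):
parts.name | sum_amt
bob | 5
gina | 8
eve | 8
dave | 3
After ORDER BY (4 rows):
parts.name | sum_amt
gina | 8
eve | 8
dave | 3
bob | 5

== RESULT ==
parts.name | sum_amt
gina | 8
eve | 8
dave | 3
bob | 5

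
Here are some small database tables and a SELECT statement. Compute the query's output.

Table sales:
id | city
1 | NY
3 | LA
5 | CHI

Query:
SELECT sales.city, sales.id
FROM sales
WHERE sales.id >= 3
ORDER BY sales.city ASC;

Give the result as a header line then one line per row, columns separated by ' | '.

== RESULT ==
sales.city | sales.id
CHI | 5
LA | 3

Derivation:
After WHERE (2 rows):
sales.id | sales.city
3 | LA
5 | CHI
After SELECT (2 rows):
sales.city | sales.id
LA | 3
CHI | 5
After ORDER BY (2 rows):
sales.city | sales.id
CHI | 5
LA | 3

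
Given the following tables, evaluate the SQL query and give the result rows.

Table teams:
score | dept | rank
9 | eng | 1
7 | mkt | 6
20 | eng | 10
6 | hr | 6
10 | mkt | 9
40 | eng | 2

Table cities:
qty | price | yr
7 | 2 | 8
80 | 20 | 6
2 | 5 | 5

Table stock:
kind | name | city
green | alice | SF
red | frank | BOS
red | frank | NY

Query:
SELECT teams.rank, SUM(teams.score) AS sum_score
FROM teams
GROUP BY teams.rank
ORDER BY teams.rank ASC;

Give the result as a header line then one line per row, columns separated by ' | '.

== RESULT ==
teams.rank | sum_score
1 | 9
2 | 40
6 | 13
9 | 10
10 | 20

Derivation:
After GROUP BY (5 rows):
teams.rank | sum_score
1 | 9
6 | 13
10 | 20
9 | 10
2 | 40
After ORDER BY (5 rows):
teams.rank | sum_score
1 | 9
2 | 40
6 | 13
9 | 10
10 | 20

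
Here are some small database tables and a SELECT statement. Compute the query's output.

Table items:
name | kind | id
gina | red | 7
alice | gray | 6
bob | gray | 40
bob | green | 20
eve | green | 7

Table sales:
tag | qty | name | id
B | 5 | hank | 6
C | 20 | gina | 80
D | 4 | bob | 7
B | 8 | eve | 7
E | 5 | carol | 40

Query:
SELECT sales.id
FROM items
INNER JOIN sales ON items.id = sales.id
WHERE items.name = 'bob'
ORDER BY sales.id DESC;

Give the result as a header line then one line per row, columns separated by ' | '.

== RESULT ==
sales.id
40

Derivation:
After JOIN sales (6 rows):
items.name | items.kind | items.id | sales.tag | sales.qty | sales.name | sales.id
gina | red | 7 | D | 4 | bob | 7
gina | red | 7 | B | 8 | eve | 7
alice | gray | 6 | B | 5 | hank | 6
bob | gray | 40 | E | 5 | carol | 40
eve | green | 7 | D | 4 | bob | 7
eve | green | 7 | B | 8 | eve | 7
After WHERE (1 rows):
items.name | items.kind | items.id | sales.tag | sales.qty | sales.name | sales.id
bob | gray | 40 | E | 5 | carol | 40
After SELECT (1 rows):
sales.id
40
After ORDER BY (1 rows):
sales.id
40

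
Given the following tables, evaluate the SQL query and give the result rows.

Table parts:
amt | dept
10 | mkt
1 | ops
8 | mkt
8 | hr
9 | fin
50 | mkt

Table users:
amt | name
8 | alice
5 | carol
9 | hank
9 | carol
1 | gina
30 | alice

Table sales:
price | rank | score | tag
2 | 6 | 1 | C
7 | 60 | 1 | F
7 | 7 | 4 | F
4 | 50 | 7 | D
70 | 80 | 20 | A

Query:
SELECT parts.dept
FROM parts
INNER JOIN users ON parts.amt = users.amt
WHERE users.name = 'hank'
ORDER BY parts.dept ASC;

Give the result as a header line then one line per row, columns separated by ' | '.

After JOIN users (5 rows):
parts.amt | parts.dept | users.amt | users.name
1 | ops | 1 | gina
8 | mkt | 8 | alice
8 | hr | 8 | alice
9 | fin | 9 | hank
9 | fin | 9 | carol
After WHERE (1 rows):
parts.amt | parts.dept | users.amt | users.name
9 | fin | 9 | hank
After SELECT (1 rows):
parts.dept
fin
After ORDER BY (1 rows):
parts.dept
fin

== RESULT ==
parts.dept
fin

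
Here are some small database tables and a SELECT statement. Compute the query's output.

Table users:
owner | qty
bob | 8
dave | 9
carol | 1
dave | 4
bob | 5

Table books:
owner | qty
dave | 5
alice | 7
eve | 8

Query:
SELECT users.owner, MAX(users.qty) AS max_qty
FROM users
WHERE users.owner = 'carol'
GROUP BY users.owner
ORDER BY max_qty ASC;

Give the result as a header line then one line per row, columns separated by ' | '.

== RESULT ==
users.owner | max_qty
carol | 1

Derivation:
After WHERE (1 rows):
users.owner | users.qty
carol | 1
After GROUP BY (1 rows):
users.owner | max_qty
carol | 1
After ORDER BY (1 rows):
users.owner | max_qty
carol | 1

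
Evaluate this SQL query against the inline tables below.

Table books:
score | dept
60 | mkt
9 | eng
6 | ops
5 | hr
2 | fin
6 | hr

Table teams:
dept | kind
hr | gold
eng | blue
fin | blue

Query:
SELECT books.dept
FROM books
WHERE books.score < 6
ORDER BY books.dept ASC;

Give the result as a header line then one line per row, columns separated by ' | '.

After WHERE (2 rows):
books.score | books.dept
5 | hr
2 | fin
After SELECT (2 rows):
books.dept
hr
fin
After ORDER BY (2 rows):
books.dept
fin
hr

== RESULT ==
books.dept
fin
hr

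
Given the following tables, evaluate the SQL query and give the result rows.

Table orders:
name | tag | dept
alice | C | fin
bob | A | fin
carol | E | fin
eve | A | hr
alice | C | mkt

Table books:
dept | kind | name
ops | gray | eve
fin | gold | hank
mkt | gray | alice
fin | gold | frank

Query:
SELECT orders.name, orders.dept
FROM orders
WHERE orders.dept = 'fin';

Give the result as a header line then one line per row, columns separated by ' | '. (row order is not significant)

== RESULT ==
orders.name | orders.dept
alice | fin
bob | fin
carol | fin

Derivation:
After WHERE (3 rows):
orders.name | orders.tag | orders.dept
alice | C | fin
bob | A | fin
carol | E | fin
After SELECT (3 rows):
orders.name | orders.dept
alice | fin
bob | fin
carol | fin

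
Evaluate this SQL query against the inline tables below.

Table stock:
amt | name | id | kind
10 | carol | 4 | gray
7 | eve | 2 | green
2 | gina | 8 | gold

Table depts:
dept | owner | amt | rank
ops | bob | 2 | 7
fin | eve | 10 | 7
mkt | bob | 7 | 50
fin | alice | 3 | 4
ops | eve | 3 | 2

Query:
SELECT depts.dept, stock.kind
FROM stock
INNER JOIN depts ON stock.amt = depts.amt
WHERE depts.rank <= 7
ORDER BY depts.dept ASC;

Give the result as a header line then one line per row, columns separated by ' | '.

After JOIN depts (3 rows):
stock.amt | stock.name | stock.id | stock.kind | depts.dept | depts.owner | depts.amt | depts.rank
10 | carol | 4 | gray | fin | eve | 10 | 7
7 | eve | 2 | green | mkt | bob | 7 | 50
2 | gina | 8 | gold | ops | bob | 2 | 7
After WHERE (2 rows):
stock.amt | stock.name | stock.id | stock.kind | depts.dept | depts.owner | depts.amt | depts.rank
10 | carol | 4 | gray | fin | eve | 10 | 7
2 | gina | 8 | gold | ops | bob | 2 | 7
After SELECT (2 rows):
depts.dept | stock.kind
fin | gray
ops | gold
After ORDER BY (2 rows):
depts.dept | stock.kind
fin | gray
ops | gold

== RESULT ==
depts.dept | stock.kind
fin | gray
ops | gold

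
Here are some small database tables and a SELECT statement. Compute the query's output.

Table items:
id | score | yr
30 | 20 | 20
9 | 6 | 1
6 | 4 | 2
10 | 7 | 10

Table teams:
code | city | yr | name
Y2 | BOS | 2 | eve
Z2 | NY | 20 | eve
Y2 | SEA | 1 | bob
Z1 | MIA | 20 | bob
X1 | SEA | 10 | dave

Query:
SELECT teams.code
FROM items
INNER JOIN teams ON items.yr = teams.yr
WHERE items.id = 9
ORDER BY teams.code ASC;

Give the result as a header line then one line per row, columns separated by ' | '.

== RESULT ==
teams.code
Y2

Derivation:
After JOIN teams (5 rows):
items.id | items.score | items.yr | teams.code | teams.city | teams.yr | teams.name
30 | 20 | 20 | Z2 | NY | 20 | eve
30 | 20 | 20 | Z1 | MIA | 20 | bob
9 | 6 | 1 | Y2 | SEA | 1 | bob
6 | 4 | 2 | Y2 | BOS | 2 | eve
10 | 7 | 10 | X1 | SEA | 10 | dave
After WHERE (1 rows):
items.id | items.score | items.yr | teams.code | teams.city | teams.yr | teams.name
9 | 6 | 1 | Y2 | SEA | 1 | bob
After SELECT (1 rows):
teams.code
Y2
After ORDER BY (1 rows):
teams.code
Y2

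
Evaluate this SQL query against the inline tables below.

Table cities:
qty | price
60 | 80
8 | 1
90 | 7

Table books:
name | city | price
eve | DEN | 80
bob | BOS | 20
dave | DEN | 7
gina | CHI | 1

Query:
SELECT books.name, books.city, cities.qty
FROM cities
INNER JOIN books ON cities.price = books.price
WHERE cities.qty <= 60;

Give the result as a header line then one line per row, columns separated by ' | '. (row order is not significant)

After JOIN books (3 rows):
cities.qty | cities.price | books.name | books.city | books.price
60 | 80 | eve | DEN | 80
8 | 1 | gina | CHI | 1
90 | 7 | dave | DEN | 7
After WHERE (2 rows):
cities.qty | cities.price | books.name | books.city | books.price
60 | 80 | eve | DEN | 80
8 | 1 | gina | CHI | 1
After SELECT (2 rows):
books.name | books.city | cities.qty
eve | DEN | 60
gina | CHI | 8

== RESULT ==
books.name | books.city | cities.qty
eve | DEN | 60
gina | CHI | 8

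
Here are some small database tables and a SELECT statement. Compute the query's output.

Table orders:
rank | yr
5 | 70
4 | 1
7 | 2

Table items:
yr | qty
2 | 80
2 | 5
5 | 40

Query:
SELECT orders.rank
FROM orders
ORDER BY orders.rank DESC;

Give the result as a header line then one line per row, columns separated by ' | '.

After SELECT (3 rows):
orders.rank
5
4
7
After ORDER BY (3 rows):
orders.rank
7
5
4

== RESULT ==
orders.rank
7
5
4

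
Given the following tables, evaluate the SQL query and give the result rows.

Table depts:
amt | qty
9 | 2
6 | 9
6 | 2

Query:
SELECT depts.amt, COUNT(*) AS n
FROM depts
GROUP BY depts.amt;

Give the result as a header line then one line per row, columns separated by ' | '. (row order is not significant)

== RESULT ==
depts.amt | n
9 | 1
6 | 2

Derivation:
After GROUP BY (2 rows):
depts.amt | n
9 | 1
6 | 2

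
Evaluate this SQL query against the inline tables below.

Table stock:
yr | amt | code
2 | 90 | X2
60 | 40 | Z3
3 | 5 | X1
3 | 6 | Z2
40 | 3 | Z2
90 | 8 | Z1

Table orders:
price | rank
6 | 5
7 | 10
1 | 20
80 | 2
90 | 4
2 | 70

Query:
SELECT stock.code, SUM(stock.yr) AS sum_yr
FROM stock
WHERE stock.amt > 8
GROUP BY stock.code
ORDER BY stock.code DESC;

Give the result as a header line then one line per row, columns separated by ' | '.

After WHERE (2 rows):
stock.yr | stock.amt | stock.code
2 | 90 | X2
60 | 40 | Z3
After GROUP BY (2 rows):
stock.code | sum_yr
X2 | 2
Z3 | 60
After ORDER BY (2 rows):
stock.code | sum_yr
Z3 | 60
X2 | 2

== RESULT ==
stock.code | sum_yr
Z3 | 60
X2 | 2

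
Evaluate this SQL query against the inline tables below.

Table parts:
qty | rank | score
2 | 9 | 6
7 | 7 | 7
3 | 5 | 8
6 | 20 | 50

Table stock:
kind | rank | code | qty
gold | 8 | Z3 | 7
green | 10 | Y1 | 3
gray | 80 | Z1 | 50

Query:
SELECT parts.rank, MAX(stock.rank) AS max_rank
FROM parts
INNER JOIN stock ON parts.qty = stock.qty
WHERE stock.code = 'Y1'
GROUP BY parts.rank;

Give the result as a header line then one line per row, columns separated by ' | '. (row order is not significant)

After JOIN stock (2 rows):
parts.qty | parts.rank | parts.score | stock.kind | stock.rank | stock.code | stock.qty
7 | 7 | 7 | gold | 8 | Z3 | 7
3 | 5 | 8 | green | 10 | Y1 | 3
After WHERE (1 rows):
parts.qty | parts.rank | parts.score | stock.kind | stock.rank | stock.code | stock.qty
3 | 5 | 8 | green | 10 | Y1 | 3
After GROUP BY (1 rows):
parts.rank | max_rank
5 | 10

== RESULT ==
parts.rank | max_rank
5 | 10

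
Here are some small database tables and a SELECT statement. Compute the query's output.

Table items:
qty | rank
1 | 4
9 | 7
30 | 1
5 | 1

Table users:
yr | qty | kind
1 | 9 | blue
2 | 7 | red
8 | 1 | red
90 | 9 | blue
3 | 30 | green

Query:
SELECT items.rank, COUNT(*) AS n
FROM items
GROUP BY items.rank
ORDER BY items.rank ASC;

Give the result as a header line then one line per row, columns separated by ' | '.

After GROUP BY (3 rows):
items.rank | n
4 | 1
7 | 1
1 | 2
After ORDER BY (3 rows):
items.rank | n
1 | 2
4 | 1
7 | 1

== RESULT ==
items.rank | n
1 | 2
4 | 1
7 | 1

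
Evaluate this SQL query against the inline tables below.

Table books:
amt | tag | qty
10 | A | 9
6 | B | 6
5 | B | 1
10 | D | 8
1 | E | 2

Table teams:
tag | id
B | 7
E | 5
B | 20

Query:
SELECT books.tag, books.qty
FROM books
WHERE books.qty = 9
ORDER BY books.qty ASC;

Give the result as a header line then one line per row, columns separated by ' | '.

== RESULT ==
books.tag | books.qty
A | 9

Derivation:
After WHERE (1 rows):
books.amt | books.tag | books.qty
10 | A | 9
After SELECT (1 rows):
books.tag | books.qty
A | 9
After ORDER BY (1 rows):
books.tag | books.qty
A | 9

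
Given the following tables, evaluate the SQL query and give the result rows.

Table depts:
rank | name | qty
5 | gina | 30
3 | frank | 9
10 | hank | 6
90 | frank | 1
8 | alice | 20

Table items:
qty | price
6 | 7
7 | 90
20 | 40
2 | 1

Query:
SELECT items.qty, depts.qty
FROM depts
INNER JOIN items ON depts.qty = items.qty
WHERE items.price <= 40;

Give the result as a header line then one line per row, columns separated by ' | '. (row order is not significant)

After JOIN items (2 rows):
depts.rank | depts.name | depts.qty | items.qty | items.price
10 | hank | 6 | 6 | 7
8 | alice | 20 | 20 | 40
After WHERE (2 rows):
depts.rank | depts.name | depts.qty | items.qty | items.price
10 | hank | 6 | 6 | 7
8 | alice | 20 | 20 | 40
After SELECT (2 rows):
items.qty | depts.qty
6 | 6
20 | 20

== RESULT ==
items.qty | depts.qty
6 | 6
20 | 20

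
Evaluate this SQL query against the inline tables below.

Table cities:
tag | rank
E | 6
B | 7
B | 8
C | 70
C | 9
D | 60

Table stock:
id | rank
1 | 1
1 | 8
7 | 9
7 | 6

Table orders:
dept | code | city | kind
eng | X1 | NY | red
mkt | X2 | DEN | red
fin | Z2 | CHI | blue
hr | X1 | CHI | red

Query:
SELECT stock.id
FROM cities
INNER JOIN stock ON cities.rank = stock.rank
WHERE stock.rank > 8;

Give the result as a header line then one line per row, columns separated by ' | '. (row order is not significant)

After JOIN stock (3 rows):
cities.tag | cities.rank | stock.id | stock.rank
E | 6 | 7 | 6
B | 8 | 1 | 8
C | 9 | 7 | 9
After WHERE (1 rows):
cities.tag | cities.rank | stock.id | stock.rank
C | 9 | 7 | 9
After SELECT (1 rows):
stock.id
7

== RESULT ==
stock.id
7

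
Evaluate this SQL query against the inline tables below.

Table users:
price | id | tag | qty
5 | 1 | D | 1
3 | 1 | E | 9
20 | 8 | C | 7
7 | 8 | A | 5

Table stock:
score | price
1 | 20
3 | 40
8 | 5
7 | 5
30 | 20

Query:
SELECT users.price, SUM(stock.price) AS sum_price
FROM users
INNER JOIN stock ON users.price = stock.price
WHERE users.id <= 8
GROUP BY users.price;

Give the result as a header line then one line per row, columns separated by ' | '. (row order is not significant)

After JOIN stock (4 rows):
users.price | users.id | users.tag | users.qty | stock.score | stock.price
5 | 1 | D | 1 | 8 | 5
5 | 1 | D | 1 | 7 | 5
20 | 8 | C | 7 | 1 | 20
20 | 8 | C | 7 | 30 | 20
After WHERE (4 rows):
users.price | users.id | users.tag | users.qty | stock.score | stock.price
5 | 1 | D | 1 | 8 | 5
5 | 1 | D | 1 | 7 | 5
20 | 8 | C | 7 | 1 | 20
20 | 8 | C | 7 | 30 | 20
After GROUP BY (2 rows):
users.price | sum_price
5 | 10
20 | 40

== RESULT ==
users.price | sum_price
5 | 10
20 | 40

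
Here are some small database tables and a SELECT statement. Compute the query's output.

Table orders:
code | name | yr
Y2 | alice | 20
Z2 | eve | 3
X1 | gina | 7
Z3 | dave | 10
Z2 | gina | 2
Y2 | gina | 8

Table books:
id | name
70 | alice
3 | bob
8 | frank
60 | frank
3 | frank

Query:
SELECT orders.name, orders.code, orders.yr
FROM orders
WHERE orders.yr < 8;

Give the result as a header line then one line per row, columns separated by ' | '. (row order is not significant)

== RESULT ==
orders.name | orders.code | orders.yr
eve | Z2 | 3
gina | X1 | 7
gina | Z2 | 2

Derivation:
After WHERE (3 rows):
orders.code | orders.name | orders.yr
Z2 | eve | 3
X1 | gina | 7
Z2 | gina | 2
After SELECT (3 rows):
orders.name | orders.code | orders.yr
eve | Z2 | 3
gina | X1 | 7
gina | Z2 | 2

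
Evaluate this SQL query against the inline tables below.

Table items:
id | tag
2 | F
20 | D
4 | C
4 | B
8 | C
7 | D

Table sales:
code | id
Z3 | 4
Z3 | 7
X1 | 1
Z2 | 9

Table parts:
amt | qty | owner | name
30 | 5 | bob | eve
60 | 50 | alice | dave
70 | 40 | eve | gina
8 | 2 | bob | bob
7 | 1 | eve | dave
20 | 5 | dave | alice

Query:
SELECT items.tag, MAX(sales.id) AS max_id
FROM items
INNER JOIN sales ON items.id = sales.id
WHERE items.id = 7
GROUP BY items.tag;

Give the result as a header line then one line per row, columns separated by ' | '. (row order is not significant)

== RESULT ==
items.tag | max_id
D | 7

Derivation:
After JOIN sales (3 rows):
items.id | items.tag | sales.code | sales.id
4 | C | Z3 | 4
4 | B | Z3 | 4
7 | D | Z3 | 7
After WHERE (1 rows):
items.id | items.tag | sales.code | sales.id
7 | D | Z3 | 7
After GROUP BY (1 rows):
items.tag | max_id
D | 7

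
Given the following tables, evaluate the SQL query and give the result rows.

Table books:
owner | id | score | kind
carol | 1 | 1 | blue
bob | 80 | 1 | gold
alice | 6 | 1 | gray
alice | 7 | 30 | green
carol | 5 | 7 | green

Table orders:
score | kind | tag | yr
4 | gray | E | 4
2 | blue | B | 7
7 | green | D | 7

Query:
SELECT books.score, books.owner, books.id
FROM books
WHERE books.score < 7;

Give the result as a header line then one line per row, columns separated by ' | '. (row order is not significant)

After WHERE (3 rows):
books.owner | books.id | books.score | books.kind
carol | 1 | 1 | blue
bob | 80 | 1 | gold
alice | 6 | 1 | gray
After SELECT (3 rows):
books.score | books.owner | books.id
1 | carol | 1
1 | bob | 80
1 | alice | 6

== RESULT ==
books.score | books.owner | books.id
1 | carol | 1
1 | bob | 80
1 | alice | 6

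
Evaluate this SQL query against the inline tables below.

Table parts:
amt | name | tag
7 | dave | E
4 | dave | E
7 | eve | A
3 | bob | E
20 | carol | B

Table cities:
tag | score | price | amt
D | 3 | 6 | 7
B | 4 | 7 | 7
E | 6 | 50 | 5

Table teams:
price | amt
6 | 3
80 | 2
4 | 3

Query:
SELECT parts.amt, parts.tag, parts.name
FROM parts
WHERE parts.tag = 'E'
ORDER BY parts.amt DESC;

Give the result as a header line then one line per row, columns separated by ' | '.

After WHERE (3 rows):
parts.amt | parts.name | parts.tag
7 | dave | E
4 | dave | E
3 | bob | E
After SELECT (3 rows):
parts.amt | parts.tag | parts.name
7 | E | dave
4 | E | dave
3 | E | bob
After ORDER BY (3 rows):
parts.amt | parts.tag | parts.name
7 | E | dave
4 | E | dave
3 | E | bob

== RESULT ==
parts.amt | parts.tag | parts.name
7 | E | dave
4 | E | dave
3 | E | bob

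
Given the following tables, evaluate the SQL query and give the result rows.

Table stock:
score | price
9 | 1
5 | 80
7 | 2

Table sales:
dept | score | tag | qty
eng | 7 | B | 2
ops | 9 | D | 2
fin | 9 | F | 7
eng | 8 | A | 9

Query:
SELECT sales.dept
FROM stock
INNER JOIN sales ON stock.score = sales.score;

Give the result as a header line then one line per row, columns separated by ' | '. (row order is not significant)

After JOIN sales (3 rows):
stock.score | stock.price | sales.dept | sales.score | sales.tag | sales.qty
9 | 1 | ops | 9 | D | 2
9 | 1 | fin | 9 | F | 7
7 | 2 | eng | 7 | B | 2
After SELECT (3 rows):
sales.dept
ops
fin
eng

== RESULT ==
sales.dept
ops
fin
eng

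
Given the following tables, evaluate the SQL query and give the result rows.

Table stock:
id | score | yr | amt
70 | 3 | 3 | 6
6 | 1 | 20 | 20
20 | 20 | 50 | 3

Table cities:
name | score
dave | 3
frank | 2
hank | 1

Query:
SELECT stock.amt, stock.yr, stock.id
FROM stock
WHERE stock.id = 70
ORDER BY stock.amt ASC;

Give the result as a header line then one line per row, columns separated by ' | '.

After WHERE (1 rows):
stock.id | stock.score | stock.yr | stock.amt
70 | 3 | 3 | 6
After SELECT (1 rows):
stock.amt | stock.yr | stock.id
6 | 3 | 70
After ORDER BY (1 rows):
stock.amt | stock.yr | stock.id
6 | 3 | 70

== RESULT ==
stock.amt | stock.yr | stock.id
6 | 3 | 70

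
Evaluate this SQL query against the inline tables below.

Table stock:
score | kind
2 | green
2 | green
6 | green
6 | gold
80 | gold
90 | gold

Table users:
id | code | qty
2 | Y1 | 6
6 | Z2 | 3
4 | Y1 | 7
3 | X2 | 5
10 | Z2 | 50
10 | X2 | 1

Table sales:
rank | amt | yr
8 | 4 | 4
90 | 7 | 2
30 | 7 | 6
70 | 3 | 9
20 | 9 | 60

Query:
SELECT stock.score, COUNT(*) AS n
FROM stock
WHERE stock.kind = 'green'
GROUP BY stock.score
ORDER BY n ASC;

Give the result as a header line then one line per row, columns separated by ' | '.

== RESULT ==
stock.score | n
6 | 1
2 | 2

Derivation:
After WHERE (3 rows):
stock.score | stock.kind
2 | green
2 | green
6 | green
After GROUP BY (2 rows):
stock.score | n
2 | 2
6 | 1
After ORDER BY (2 rows):
stock.score | n
6 | 1
2 | 2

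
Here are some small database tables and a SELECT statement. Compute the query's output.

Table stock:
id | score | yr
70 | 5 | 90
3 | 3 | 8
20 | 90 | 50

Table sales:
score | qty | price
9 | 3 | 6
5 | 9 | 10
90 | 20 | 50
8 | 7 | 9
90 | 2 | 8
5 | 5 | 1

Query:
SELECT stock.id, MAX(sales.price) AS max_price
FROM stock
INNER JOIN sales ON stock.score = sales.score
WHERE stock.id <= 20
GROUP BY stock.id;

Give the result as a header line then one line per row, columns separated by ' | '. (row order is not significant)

After JOIN sales (4 rows):
stock.id | stock.score | stock.yr | sales.score | sales.qty | sales.price
70 | 5 | 90 | 5 | 9 | 10
70 | 5 | 90 | 5 | 5 | 1
20 | 90 | 50 | 90 | 20 | 50
20 | 90 | 50 | 90 | 2 | 8
After WHERE (2 rows):
stock.id | stock.score | stock.yr | sales.score | sales.qty | sales.price
20 | 90 | 50 | 90 | 20 | 50
20 | 90 | 50 | 90 | 2 | 8
After GROUP BY (1 rows):
stock.id | max_price
20 | 50

== RESULT ==
stock.id | max_price
20 | 50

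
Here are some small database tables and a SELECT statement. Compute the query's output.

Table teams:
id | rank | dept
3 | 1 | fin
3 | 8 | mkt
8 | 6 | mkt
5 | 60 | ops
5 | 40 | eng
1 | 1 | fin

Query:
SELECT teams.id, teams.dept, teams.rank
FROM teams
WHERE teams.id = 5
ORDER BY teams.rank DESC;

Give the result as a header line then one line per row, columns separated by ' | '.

== RESULT ==
teams.id | teams.dept | teams.rank
5 | ops | 60
5 | eng | 40

Derivation:
After WHERE (2 rows):
teams.id | teams.rank | teams.dept
5 | 60 | ops
5 | 40 | eng
After SELECT (2 rows):
teams.id | teams.dept | teams.rank
5 | ops | 60
5 | eng | 40
After ORDER BY (2 rows):
teams.id | teams.dept | teams.rank
5 | ops | 60
5 | eng | 40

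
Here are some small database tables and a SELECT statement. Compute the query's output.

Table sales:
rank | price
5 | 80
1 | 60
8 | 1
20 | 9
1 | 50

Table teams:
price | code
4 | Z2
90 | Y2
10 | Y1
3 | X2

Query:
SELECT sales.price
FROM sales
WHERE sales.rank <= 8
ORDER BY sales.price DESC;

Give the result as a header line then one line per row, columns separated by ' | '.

== RESULT ==
sales.price
80
60
50
1

Derivation:
After WHERE (4 rows):
sales.rank | sales.price
5 | 80
1 | 60
8 | 1
1 | 50
After SELECT (4 rows):
sales.price
80
60
1
50
After ORDER BY (4 rows):
sales.price
80
60
50
1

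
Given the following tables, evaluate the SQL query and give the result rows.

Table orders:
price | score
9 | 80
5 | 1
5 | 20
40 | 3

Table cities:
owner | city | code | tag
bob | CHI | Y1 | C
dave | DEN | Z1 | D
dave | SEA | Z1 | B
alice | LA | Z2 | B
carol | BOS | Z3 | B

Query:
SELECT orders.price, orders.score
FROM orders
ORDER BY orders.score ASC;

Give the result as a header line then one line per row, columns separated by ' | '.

== RESULT ==
orders.price | orders.score
5 | 1
40 | 3
5 | 20
9 | 80

Derivation:
After SELECT (4 rows):
orders.price | orders.score
9 | 80
5 | 1
5 | 20
40 | 3
After ORDER BY (4 rows):
orders.price | orders.score
5 | 1
40 | 3
5 | 20
9 | 80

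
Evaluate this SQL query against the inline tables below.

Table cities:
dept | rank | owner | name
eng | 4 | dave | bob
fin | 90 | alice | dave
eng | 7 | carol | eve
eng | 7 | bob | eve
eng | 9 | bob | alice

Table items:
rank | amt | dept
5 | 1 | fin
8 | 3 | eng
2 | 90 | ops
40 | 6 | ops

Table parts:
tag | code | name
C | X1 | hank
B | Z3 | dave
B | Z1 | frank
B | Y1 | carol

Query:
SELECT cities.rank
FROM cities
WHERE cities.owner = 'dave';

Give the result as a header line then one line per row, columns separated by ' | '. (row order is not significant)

After WHERE (1 rows):
cities.dept | cities.rank | cities.owner | cities.name
eng | 4 | dave | bob
After SELECT (1 rows):
cities.rank
4

== RESULT ==
cities.rank
4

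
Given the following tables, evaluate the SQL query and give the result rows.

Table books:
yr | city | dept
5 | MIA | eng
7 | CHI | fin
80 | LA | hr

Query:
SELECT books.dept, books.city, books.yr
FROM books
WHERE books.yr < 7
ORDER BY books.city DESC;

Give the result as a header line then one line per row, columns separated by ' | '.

== RESULT ==
books.dept | books.city | books.yr
eng | MIA | 5

Derivation:
After WHERE (1 rows):
books.yr | books.city | books.dept
5 | MIA | eng
After SELECT (1 rows):
books.dept | books.city | books.yr
eng | MIA | 5
After ORDER BY (1 rows):
books.dept | books.city | books.yr
eng | MIA | 5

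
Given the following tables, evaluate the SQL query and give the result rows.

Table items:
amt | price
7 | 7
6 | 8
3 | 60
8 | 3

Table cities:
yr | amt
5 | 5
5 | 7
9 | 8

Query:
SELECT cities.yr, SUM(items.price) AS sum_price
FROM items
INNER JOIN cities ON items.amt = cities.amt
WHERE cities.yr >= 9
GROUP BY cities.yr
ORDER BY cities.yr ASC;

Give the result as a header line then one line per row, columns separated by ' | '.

After JOIN cities (2 rows):
items.amt | items.price | cities.yr | cities.amt
7 | 7 | 5 | 7
8 | 3 | 9 | 8
After WHERE (1 rows):
items.amt | items.price | cities.yr | cities.amt
8 | 3 | 9 | 8
After GROUP BY (1 rows):
cities.yr | sum_price
9 | 3
After ORDER BY (1 rows):
cities.yr | sum_price
9 | 3

== RESULT ==
cities.yr | sum_price
9 | 3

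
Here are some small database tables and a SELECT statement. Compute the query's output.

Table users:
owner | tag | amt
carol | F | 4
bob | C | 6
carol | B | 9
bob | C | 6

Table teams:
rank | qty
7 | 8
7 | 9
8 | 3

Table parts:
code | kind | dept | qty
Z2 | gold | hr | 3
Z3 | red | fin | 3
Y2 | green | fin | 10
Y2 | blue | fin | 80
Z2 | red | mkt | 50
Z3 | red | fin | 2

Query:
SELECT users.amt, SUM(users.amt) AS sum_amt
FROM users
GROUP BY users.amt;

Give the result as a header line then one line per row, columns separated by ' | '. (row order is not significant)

== RESULT ==
users.amt | sum_amt
4 | 4
6 | 12
9 | 9

Derivation:
After GROUP BY (3 rows):
users.amt | sum_amt
4 | 4
6 | 12
9 | 9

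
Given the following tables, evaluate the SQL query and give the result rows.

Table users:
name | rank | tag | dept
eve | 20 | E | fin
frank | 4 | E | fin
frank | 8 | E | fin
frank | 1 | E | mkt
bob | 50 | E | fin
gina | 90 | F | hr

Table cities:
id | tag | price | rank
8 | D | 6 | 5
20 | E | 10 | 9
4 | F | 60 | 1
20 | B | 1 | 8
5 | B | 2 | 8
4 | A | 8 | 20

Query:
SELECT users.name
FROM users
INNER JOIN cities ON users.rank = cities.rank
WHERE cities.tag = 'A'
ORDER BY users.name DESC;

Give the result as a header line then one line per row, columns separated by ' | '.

After JOIN cities (4 rows):
users.name | users.rank | users.tag | users.dept | cities.id | cities.tag | cities.price | cities.rank
eve | 20 | E | fin | 4 | A | 8 | 20
frank | 8 | E | fin | 20 | B | 1 | 8
frank | 8 | E | fin | 5 | B | 2 | 8
frank | 1 | E | mkt | 4 | F | 60 | 1
After WHERE (1 rows):
users.name | users.rank | users.tag | users.dept | cities.id | cities.tag | cities.price | cities.rank
eve | 20 | E | fin | 4 | A | 8 | 20
After SELECT (1 rows):
users.name
eve
After ORDER BY (1 rows):
users.name
eve

== RESULT ==
users.name
eve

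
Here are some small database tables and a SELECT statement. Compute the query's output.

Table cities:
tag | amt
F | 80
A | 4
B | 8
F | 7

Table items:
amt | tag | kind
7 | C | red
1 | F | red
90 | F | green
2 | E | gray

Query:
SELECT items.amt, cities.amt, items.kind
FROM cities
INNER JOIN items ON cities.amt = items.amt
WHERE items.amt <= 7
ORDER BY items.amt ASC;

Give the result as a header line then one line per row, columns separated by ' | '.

After JOIN items (1 rows):
cities.tag | cities.amt | items.amt | items.tag | items.kind
F | 7 | 7 | C | red
After WHERE (1 rows):
cities.tag | cities.amt | items.amt | items.tag | items.kind
F | 7 | 7 | C | red
After SELECT (1 rows):
items.amt | cities.amt | items.kind
7 | 7 | red
After ORDER BY (1 rows):
items.amt | cities.amt | items.kind
7 | 7 | red

== RESULT ==
items.amt | cities.amt | items.kind
7 | 7 | red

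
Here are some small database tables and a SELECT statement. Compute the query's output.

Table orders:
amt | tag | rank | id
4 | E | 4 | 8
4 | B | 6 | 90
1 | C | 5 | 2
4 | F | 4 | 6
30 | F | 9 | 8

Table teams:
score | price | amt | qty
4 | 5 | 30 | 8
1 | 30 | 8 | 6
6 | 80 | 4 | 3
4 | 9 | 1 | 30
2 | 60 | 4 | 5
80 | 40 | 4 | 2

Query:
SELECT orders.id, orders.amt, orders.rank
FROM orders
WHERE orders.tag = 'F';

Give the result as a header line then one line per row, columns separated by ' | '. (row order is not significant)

After WHERE (2 rows):
orders.amt | orders.tag | orders.rank | orders.id
4 | F | 4 | 6
30 | F | 9 | 8
After SELECT (2 rows):
orders.id | orders.amt | orders.rank
6 | 4 | 4
8 | 30 | 9

== RESULT ==
orders.id | orders.amt | orders.rank
6 | 4 | 4
8 | 30 | 9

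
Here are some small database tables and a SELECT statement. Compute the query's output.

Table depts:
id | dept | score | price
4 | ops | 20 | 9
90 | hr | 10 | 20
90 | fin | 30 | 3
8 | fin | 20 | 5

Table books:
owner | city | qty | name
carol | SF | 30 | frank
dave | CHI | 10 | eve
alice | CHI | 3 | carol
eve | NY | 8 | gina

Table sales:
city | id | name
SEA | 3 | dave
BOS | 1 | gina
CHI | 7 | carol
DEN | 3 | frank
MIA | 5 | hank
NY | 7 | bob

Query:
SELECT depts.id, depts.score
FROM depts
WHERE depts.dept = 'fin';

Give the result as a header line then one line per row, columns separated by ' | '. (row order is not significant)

After WHERE (2 rows):
depts.id | depts.dept | depts.score | depts.price
90 | fin | 30 | 3
8 | fin | 20 | 5
After SELECT (2 rows):
depts.id | depts.score
90 | 30
8 | 20

== RESULT ==
depts.id | depts.score
90 | 30
8 | 20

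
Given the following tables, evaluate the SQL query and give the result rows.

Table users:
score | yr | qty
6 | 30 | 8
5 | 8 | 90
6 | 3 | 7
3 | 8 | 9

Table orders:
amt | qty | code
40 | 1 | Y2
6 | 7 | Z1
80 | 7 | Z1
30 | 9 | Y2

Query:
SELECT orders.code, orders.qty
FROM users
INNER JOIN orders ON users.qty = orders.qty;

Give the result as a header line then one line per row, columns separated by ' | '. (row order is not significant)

== RESULT ==
orders.code | orders.qty
Z1 | 7
Z1 | 7
Y2 | 9

Derivation:
After JOIN orders (3 rows):
users.score | users.yr | users.qty | orders.amt | orders.qty | orders.code
6 | 3 | 7 | 6 | 7 | Z1
6 | 3 | 7 | 80 | 7 | Z1
3 | 8 | 9 | 30 | 9 | Y2
After SELECT (3 rows):
orders.code | orders.qty
Z1 | 7
Z1 | 7
Y2 | 9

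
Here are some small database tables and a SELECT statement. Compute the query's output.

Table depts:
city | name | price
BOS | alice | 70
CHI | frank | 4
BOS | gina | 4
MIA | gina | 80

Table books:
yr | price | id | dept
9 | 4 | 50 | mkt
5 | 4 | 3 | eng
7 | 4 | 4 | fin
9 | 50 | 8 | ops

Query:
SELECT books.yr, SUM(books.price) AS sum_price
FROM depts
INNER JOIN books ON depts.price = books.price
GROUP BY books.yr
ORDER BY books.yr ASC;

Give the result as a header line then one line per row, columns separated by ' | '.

After JOIN books (6 rows):
depts.city | depts.name | depts.price | books.yr | books.price | books.id | books.dept
CHI | frank | 4 | 9 | 4 | 50 | mkt
CHI | frank | 4 | 5 | 4 | 3 | eng
CHI | frank | 4 | 7 | 4 | 4 | fin
BOS | gina | 4 | 9 | 4 | 50 | mkt
BOS | gina | 4 | 5 | 4 | 3 | eng
BOS | gina | 4 | 7 | 4 | 4 | fin
After GROUP BY (3 rows):
books.yr | sum_price
9 | 8
5 | 8
7 | 8
After ORDER BY (3 rows):
books.yr | sum_price
5 | 8
7 | 8
9 | 8

== RESULT ==
books.yr | sum_price
5 | 8
7 | 8
9 | 8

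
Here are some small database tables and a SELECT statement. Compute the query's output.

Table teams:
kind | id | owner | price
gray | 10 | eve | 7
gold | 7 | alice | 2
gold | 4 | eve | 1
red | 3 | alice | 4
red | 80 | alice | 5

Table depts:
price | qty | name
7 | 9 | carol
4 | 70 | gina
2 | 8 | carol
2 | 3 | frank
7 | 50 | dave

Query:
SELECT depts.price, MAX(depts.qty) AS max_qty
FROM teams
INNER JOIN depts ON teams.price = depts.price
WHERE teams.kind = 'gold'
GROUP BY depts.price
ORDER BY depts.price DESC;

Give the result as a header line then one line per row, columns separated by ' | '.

== RESULT ==
depts.price | max_qty
2 | 8

Derivation:
After JOIN depts (5 rows):
teams.kind | teams.id | teams.owner | teams.price | depts.price | depts.qty | depts.name
gray | 10 | eve | 7 | 7 | 9 | carol
gray | 10 | eve | 7 | 7 | 50 | dave
gold | 7 | alice | 2 | 2 | 8 | carol
gold | 7 | alice | 2 | 2 | 3 | frank
red | 3 | alice | 4 | 4 | 70 | gina
After WHERE (2 rows):
teams.kind | teams.id | teams.owner | teams.price | depts.price | depts.qty | depts.name
gold | 7 | alice | 2 | 2 | 8 | carol
gold | 7 | alice | 2 | 2 | 3 | frank
After GROUP BY (1 rows):
depts.price | max_qty
2 | 8
After ORDER BY (1 rows):
depts.price | max_qty
2 | 8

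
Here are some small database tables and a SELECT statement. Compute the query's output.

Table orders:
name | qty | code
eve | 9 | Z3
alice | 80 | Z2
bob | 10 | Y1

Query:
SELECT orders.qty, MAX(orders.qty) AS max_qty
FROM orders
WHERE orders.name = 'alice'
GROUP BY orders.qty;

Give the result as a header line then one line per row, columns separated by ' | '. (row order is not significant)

After WHERE (1 rows):
orders.name | orders.qty | orders.code
alice | 80 | Z2
After GROUP BY (1 rows):
orders.qty | max_qty
80 | 80

== RESULT ==
orders.qty | max_qty
80 | 80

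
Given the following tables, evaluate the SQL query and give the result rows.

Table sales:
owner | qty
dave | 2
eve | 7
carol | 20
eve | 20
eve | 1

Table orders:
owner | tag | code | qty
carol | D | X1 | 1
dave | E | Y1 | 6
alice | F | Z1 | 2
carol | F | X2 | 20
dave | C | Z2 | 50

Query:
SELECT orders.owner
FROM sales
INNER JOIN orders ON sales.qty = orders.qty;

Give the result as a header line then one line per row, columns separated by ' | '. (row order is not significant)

After JOIN orders (4 rows):
sales.owner | sales.qty | orders.owner | orders.tag | orders.code | orders.qty
dave | 2 | alice | F | Z1 | 2
carol | 20 | carol | F | X2 | 20
eve | 20 | carol | F | X2 | 20
eve | 1 | carol | D | X1 | 1
After SELECT (4 rows):
orders.owner
alice
carol
carol
carol

== RESULT ==
orders.owner
alice
carol
carol
carol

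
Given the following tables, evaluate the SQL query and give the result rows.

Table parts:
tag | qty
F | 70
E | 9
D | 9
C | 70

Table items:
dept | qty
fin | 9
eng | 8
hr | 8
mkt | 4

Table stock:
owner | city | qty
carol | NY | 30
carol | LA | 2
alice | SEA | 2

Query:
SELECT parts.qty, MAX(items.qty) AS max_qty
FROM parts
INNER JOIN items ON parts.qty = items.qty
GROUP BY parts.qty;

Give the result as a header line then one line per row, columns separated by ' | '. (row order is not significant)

== RESULT ==
parts.qty | max_qty
9 | 9

Derivation:
After JOIN items (2 rows):
parts.tag | parts.qty | items.dept | items.qty
E | 9 | fin | 9
D | 9 | fin | 9
After GROUP BY (1 rows):
parts.qty | max_qty
9 | 9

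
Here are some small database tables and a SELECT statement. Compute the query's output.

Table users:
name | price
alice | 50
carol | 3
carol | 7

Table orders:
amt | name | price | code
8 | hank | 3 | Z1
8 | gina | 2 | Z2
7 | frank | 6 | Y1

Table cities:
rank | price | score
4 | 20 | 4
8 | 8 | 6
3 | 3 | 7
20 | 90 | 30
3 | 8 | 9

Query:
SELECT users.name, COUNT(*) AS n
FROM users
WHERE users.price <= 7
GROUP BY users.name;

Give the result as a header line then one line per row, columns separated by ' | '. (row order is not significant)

After WHERE (2 rows):
users.name | users.price
carol | 3
carol | 7
After GROUP BY (1 rows):
users.name | n
carol | 2

== RESULT ==
users.name | n
carol | 2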